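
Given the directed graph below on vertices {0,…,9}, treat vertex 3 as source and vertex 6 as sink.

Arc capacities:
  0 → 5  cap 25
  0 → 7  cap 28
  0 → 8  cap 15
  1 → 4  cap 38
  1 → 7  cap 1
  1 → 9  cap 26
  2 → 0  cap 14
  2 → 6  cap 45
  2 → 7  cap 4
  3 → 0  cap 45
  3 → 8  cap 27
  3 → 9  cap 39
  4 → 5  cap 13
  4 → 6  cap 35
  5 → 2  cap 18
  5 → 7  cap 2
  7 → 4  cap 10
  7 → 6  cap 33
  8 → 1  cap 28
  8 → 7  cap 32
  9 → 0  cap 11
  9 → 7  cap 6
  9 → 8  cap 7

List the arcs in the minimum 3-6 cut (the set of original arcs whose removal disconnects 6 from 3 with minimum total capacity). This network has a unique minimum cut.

Min-cut arcs: {(4,6), (5,2), (7,6)} (total capacity 86)

augment #1: 3→0→7→6 push 28
augment #2: 3→8→7→6 push 5
augment #3: 3→0→5→2→6 push 17
augment #4: 3→8→1→4→6 push 22
augment #5: 3→9→7→4→6 push 6
augment #6: 3→9→0→5→2→6 push 1
augment #7: 3→9→8→1→4→6 push 6
augment #8: 3→9→8→7→4→6 push 1
max flow = 86; residual-reachable set from 3 gives S-side
cut edges (S→T): {(4,6), (5,2), (7,6)} total cap 86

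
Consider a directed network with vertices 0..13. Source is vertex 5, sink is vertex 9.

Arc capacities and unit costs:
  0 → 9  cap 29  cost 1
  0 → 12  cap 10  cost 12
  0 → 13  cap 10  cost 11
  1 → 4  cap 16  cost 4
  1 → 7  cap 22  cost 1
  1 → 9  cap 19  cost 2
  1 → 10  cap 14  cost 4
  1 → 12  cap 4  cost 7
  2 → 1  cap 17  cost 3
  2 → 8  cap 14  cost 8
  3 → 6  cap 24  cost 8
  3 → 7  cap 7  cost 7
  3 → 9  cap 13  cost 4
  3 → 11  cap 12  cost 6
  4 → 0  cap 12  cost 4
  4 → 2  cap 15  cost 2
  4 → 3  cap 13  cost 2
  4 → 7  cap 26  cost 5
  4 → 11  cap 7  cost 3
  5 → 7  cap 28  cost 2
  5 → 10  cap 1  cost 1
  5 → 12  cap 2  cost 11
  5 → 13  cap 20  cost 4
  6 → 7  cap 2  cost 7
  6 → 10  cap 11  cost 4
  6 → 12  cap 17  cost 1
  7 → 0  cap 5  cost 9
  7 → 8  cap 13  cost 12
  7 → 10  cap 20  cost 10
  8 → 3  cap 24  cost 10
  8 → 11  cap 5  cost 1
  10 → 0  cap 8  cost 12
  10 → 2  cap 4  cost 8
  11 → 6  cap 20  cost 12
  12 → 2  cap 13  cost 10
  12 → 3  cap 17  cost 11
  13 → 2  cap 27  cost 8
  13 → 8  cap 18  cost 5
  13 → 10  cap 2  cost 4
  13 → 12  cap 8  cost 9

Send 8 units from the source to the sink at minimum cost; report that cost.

shortest-cost path #1: 5→7→0→9 push 5 @ unit cost 12 (adds 60)
shortest-cost path #2: 5→10→0→9 push 1 @ unit cost 14 (adds 14)
shortest-cost path #3: 5→13→2→1→9 push 2 @ unit cost 17 (adds 34)
total cost = 108

Minimum cost for 8 units: 108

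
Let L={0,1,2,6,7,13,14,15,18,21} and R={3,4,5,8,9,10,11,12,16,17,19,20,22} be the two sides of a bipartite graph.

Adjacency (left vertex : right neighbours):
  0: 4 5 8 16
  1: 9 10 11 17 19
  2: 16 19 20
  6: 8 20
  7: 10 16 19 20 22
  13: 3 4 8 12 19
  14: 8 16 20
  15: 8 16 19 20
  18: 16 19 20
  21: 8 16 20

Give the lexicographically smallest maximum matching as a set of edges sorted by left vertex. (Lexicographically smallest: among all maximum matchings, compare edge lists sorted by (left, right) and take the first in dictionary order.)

|M| = 8 (so the lex-smallest maximum matching has 8 edges)
process left vertices in ascending order; for each, take the smallest-labelled available neighbour that still permits 8 edges overall, or leave it unmatched if none does
lex-smallest matching: {0-4, 1-9, 2-16, 6-8, 7-10, 13-3, 14-20, 15-19}

Lex-smallest maximum matching: {(0,4), (1,9), (2,16), (6,8), (7,10), (13,3), (14,20), (15,19)}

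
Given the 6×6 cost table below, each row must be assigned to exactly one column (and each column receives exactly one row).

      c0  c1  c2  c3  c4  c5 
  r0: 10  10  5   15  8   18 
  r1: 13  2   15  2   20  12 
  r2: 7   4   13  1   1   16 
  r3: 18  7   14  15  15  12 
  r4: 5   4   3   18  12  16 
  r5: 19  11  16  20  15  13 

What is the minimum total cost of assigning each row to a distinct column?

Minimum assignment cost: 33

optimal assignment: row0→col2 (cost 5), row1→col3 (cost 2), row2→col4 (cost 1), row3→col1 (cost 7), row4→col0 (cost 5), row5→col5 (cost 13)
total = 5 + 2 + 1 + 7 + 5 + 13 = 33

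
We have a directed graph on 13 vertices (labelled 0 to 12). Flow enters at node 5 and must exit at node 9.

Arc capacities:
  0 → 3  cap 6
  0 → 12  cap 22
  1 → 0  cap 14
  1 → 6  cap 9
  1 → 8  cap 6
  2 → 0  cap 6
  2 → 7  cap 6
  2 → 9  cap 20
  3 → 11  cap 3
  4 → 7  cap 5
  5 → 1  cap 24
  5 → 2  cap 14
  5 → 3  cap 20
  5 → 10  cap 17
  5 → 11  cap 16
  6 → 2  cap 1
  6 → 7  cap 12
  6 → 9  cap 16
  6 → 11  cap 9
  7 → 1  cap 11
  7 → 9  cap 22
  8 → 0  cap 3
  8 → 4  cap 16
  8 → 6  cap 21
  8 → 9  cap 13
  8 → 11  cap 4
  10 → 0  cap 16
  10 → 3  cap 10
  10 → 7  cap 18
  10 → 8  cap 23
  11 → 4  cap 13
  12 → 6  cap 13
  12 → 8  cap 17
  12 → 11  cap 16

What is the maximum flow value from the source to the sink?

augment #1: 5→2→9 bottleneck 14, total now 14
augment #2: 5→1→6→9 bottleneck 9, total now 23
augment #3: 5→1→8→9 bottleneck 6, total now 29
augment #4: 5→10→7→9 bottleneck 17, total now 46
augment #5: 5→11→4→7→9 bottleneck 5, total now 51
augment #6: 5→1→0→12→6→9 bottleneck 7, total now 58
augment #7: 5→1→0→12→8→9 bottleneck 2, total now 60

Maximum flow value: 60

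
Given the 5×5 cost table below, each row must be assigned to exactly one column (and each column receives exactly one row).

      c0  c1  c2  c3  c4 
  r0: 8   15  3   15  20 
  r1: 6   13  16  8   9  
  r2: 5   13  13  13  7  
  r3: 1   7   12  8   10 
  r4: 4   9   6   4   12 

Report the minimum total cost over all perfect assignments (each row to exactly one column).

optimal assignment: row0→col2 (cost 3), row1→col0 (cost 6), row2→col4 (cost 7), row3→col1 (cost 7), row4→col3 (cost 4)
total = 3 + 6 + 7 + 7 + 4 = 27

Minimum assignment cost: 27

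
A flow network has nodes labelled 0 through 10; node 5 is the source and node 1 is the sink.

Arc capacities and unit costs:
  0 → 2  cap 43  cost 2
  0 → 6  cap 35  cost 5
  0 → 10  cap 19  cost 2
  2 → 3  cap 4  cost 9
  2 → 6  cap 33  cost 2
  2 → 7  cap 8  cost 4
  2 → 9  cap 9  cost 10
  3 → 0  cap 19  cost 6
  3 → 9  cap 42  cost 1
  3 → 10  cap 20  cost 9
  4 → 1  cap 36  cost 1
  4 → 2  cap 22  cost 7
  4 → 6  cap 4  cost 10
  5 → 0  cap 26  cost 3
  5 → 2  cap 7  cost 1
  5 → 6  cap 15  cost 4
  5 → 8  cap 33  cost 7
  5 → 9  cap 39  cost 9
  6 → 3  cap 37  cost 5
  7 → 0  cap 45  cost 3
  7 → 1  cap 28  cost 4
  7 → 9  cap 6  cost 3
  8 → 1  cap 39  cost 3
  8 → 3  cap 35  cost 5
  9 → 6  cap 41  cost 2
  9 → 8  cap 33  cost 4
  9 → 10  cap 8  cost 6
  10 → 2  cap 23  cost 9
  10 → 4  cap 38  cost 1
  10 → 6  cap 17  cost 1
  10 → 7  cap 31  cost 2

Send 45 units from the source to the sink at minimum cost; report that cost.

shortest-cost path #1: 5→0→10→4→1 push 19 @ unit cost 7 (adds 133)
shortest-cost path #2: 5→2→7→1 push 7 @ unit cost 9 (adds 63)
shortest-cost path #3: 5→8→1 push 19 @ unit cost 10 (adds 190)
total cost = 386

Minimum cost for 45 units: 386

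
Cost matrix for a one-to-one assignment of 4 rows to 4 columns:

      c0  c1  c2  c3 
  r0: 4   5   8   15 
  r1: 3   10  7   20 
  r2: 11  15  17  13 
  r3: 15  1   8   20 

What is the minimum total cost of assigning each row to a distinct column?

one of 2 optimal assignments: row0→col0 (cost 4), row1→col2 (cost 7), row2→col3 (cost 13), row3→col1 (cost 1)
total = 4 + 7 + 13 + 1 = 25

Minimum assignment cost: 25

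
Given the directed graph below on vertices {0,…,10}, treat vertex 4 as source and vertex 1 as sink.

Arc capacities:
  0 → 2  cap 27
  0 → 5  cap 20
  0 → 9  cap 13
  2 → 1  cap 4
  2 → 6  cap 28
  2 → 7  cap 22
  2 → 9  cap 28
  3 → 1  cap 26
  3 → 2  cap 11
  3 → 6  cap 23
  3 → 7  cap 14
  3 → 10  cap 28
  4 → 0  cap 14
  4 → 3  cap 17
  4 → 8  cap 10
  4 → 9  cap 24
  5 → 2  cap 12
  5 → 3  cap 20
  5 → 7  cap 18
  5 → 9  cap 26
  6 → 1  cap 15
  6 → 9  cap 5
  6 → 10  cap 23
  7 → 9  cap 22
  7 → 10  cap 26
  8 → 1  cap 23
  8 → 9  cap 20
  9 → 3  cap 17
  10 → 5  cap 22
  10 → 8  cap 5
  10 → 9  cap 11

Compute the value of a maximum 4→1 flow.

Maximum flow value: 58

augment #1: 4→3→1 bottleneck 17, total now 17
augment #2: 4→8→1 bottleneck 10, total now 27
augment #3: 4→0→2→1 bottleneck 4, total now 31
augment #4: 4→9→3→1 bottleneck 9, total now 40
augment #5: 4→0→2→6→1 bottleneck 10, total now 50
augment #6: 4→9→3→6→1 bottleneck 5, total now 55
augment #7: 4→9→3→10→8→1 bottleneck 3, total now 58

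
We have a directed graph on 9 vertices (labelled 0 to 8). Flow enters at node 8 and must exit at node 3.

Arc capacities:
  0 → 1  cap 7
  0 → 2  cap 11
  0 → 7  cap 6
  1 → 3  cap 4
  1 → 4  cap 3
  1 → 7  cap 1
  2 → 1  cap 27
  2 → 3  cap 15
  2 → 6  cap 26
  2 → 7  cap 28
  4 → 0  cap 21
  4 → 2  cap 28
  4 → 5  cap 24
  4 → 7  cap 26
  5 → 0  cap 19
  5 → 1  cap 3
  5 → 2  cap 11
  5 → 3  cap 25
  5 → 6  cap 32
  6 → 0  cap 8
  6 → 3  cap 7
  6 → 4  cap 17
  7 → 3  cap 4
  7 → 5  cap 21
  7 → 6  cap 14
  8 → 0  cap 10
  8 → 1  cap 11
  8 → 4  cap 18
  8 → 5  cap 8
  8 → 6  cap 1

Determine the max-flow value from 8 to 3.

Maximum flow value: 45

augment #1: 8→1→3 bottleneck 4, total now 4
augment #2: 8→5→3 bottleneck 8, total now 12
augment #3: 8→6→3 bottleneck 1, total now 13
augment #4: 8→0→2→3 bottleneck 10, total now 23
augment #5: 8→1→7→3 bottleneck 1, total now 24
augment #6: 8→4→2→3 bottleneck 5, total now 29
augment #7: 8→4→5→3 bottleneck 13, total now 42
augment #8: 8→1→4→5→3 bottleneck 3, total now 45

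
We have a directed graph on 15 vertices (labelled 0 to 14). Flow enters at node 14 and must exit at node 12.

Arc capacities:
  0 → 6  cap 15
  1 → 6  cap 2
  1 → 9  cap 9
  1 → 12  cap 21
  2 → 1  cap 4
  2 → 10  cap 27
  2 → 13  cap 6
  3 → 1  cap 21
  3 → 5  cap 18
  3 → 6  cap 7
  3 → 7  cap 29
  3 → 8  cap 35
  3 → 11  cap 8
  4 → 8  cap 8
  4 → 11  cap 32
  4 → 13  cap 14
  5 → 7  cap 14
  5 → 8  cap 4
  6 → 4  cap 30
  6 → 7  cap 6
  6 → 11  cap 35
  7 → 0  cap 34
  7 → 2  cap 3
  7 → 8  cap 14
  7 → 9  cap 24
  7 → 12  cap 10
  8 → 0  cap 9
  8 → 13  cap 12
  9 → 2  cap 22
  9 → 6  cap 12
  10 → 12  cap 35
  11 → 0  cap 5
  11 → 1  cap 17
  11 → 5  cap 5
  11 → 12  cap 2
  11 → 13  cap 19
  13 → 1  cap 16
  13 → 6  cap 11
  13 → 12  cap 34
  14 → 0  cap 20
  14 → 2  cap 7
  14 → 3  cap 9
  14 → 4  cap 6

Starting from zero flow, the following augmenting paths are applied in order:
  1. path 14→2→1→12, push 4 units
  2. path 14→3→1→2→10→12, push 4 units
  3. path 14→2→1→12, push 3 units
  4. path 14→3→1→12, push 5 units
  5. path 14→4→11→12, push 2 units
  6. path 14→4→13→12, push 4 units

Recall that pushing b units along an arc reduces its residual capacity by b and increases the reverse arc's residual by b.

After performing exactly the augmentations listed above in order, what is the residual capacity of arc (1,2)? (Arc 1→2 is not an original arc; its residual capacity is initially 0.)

Residual capacity of (1,2): 3

after path 1 (14→2→1→12, push 4): res(1,2)=4
after path 2 (14→3→1→2→10→12, push 4): res(1,2)=0
after path 3 (14→2→1→12, push 3): res(1,2)=3
after path 4 (14→3→1→12, push 5): res(1,2)=3
after path 5 (14→4→11→12, push 2): res(1,2)=3
after path 6 (14→4→13→12, push 4): res(1,2)=3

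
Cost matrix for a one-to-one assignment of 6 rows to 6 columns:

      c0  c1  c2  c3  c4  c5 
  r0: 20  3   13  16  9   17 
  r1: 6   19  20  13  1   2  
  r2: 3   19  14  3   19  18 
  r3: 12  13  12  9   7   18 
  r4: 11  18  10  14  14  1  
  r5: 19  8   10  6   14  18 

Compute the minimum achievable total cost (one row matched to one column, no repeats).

Minimum assignment cost: 26

optimal assignment: row0→col1 (cost 3), row1→col4 (cost 1), row2→col0 (cost 3), row3→col2 (cost 12), row4→col5 (cost 1), row5→col3 (cost 6)
total = 3 + 1 + 3 + 12 + 1 + 6 = 26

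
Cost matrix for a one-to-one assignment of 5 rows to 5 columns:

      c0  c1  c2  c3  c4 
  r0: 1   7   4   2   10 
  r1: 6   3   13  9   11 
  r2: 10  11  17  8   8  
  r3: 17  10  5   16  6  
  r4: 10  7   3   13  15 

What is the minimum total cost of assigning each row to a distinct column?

Minimum assignment cost: 21

optimal assignment: row0→col0 (cost 1), row1→col1 (cost 3), row2→col3 (cost 8), row3→col4 (cost 6), row4→col2 (cost 3)
total = 1 + 3 + 8 + 6 + 3 = 21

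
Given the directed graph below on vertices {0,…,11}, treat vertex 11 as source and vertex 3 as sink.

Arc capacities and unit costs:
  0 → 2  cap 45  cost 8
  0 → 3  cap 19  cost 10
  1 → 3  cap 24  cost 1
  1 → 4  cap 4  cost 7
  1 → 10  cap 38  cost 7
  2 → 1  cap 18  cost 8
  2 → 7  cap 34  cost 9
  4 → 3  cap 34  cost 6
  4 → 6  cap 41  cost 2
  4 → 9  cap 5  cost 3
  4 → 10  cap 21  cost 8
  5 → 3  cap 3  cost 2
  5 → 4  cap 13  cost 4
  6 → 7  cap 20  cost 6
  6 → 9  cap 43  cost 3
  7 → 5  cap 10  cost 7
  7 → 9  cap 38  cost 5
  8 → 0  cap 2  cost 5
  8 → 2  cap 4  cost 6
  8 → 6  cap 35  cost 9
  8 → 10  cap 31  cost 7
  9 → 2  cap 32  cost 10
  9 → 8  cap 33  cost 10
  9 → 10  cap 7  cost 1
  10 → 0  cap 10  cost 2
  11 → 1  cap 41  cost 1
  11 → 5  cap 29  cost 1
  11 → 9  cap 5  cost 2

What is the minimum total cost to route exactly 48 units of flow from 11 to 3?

shortest-cost path #1: 11→1→3 push 24 @ unit cost 2 (adds 48)
shortest-cost path #2: 11→5→3 push 3 @ unit cost 3 (adds 9)
shortest-cost path #3: 11→5→4→3 push 13 @ unit cost 11 (adds 143)
shortest-cost path #4: 11→1→4→3 push 4 @ unit cost 14 (adds 56)
shortest-cost path #5: 11→9→10→0→3 push 4 @ unit cost 15 (adds 60)
total cost = 316

Minimum cost for 48 units: 316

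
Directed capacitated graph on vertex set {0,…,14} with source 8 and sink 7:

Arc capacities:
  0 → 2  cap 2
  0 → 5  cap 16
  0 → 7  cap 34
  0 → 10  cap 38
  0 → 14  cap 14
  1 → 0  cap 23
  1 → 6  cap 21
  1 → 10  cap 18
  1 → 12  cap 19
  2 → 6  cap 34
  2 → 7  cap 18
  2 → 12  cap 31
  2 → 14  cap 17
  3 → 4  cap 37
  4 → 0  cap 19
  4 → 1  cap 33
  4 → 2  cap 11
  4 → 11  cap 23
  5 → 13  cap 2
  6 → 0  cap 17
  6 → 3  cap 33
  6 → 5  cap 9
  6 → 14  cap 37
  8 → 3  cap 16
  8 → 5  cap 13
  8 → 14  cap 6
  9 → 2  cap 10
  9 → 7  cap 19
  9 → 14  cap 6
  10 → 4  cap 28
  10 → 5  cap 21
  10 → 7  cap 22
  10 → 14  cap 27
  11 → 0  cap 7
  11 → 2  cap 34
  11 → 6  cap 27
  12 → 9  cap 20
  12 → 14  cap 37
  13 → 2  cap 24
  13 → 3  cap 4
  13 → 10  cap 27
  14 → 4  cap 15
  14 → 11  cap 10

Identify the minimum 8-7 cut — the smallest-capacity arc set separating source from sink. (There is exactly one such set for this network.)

augment #1: 8→3→4→0→7 push 16
augment #2: 8→5→13→2→7 push 2
augment #3: 8→14→4→0→7 push 3
augment #4: 8→14→4→2→7 push 3
max flow = 24; residual-reachable set from 8 gives S-side
cut edges (S→T): {(5,13), (8,3), (8,14)} total cap 24

Min-cut arcs: {(5,13), (8,3), (8,14)} (total capacity 24)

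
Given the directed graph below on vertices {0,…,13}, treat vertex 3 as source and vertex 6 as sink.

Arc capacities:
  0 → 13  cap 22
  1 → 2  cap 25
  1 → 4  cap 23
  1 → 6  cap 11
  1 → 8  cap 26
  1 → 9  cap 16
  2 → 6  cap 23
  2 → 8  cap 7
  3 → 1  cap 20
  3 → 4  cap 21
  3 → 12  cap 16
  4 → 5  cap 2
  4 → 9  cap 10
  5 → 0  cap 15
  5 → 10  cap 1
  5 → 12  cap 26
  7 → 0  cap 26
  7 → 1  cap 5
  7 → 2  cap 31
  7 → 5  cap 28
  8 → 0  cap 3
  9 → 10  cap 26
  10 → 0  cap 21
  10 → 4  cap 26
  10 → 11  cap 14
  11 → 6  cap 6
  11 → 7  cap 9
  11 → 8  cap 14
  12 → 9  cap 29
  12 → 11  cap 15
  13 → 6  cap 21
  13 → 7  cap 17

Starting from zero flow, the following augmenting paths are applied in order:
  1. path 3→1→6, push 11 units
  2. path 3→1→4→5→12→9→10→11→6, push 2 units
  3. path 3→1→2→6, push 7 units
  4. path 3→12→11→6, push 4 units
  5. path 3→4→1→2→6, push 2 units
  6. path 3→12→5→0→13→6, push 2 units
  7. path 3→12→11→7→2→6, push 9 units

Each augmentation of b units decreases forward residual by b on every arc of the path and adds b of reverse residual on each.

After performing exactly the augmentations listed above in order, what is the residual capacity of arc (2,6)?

after path 1 (3→1→6, push 11): res(2,6)=23
after path 2 (3→1→4→5→12→9→10→11→6, push 2): res(2,6)=23
after path 3 (3→1→2→6, push 7): res(2,6)=16
after path 4 (3→12→11→6, push 4): res(2,6)=16
after path 5 (3→4→1→2→6, push 2): res(2,6)=14
after path 6 (3→12→5→0→13→6, push 2): res(2,6)=14
after path 7 (3→12→11→7→2→6, push 9): res(2,6)=5

Residual capacity of (2,6): 5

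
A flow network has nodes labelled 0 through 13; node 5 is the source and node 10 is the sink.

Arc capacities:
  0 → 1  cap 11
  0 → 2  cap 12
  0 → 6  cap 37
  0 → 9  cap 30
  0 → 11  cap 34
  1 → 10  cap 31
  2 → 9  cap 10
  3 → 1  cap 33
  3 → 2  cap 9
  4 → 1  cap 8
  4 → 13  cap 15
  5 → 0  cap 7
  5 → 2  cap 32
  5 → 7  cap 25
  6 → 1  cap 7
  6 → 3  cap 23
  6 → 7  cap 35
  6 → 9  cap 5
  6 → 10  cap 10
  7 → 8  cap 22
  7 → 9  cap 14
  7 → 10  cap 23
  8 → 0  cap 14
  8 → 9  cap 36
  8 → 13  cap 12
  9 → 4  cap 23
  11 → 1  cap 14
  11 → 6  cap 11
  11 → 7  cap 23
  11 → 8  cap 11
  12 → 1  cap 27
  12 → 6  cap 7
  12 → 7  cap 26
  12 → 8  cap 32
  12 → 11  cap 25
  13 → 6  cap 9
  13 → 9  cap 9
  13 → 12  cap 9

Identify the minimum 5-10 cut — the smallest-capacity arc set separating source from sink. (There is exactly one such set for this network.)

augment #1: 5→7→10 push 23
augment #2: 5→0→1→10 push 7
augment #3: 5→2→9→4→1→10 push 8
augment #4: 5→7→8→0→1→10 push 2
augment #5: 5→2→9→4→13→6→10 push 2
max flow = 42; residual-reachable set from 5 gives S-side
cut edges (S→T): {(2,9), (5,0), (5,7)} total cap 42

Min-cut arcs: {(2,9), (5,0), (5,7)} (total capacity 42)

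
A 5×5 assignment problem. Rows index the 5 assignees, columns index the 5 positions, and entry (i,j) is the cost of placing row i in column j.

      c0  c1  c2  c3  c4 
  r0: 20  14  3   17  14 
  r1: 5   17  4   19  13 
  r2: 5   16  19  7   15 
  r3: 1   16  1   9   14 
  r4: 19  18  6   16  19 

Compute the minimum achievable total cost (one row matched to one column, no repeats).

Minimum assignment cost: 41

optimal assignment: row0→col1 (cost 14), row1→col4 (cost 13), row2→col3 (cost 7), row3→col0 (cost 1), row4→col2 (cost 6)
total = 14 + 13 + 7 + 1 + 6 = 41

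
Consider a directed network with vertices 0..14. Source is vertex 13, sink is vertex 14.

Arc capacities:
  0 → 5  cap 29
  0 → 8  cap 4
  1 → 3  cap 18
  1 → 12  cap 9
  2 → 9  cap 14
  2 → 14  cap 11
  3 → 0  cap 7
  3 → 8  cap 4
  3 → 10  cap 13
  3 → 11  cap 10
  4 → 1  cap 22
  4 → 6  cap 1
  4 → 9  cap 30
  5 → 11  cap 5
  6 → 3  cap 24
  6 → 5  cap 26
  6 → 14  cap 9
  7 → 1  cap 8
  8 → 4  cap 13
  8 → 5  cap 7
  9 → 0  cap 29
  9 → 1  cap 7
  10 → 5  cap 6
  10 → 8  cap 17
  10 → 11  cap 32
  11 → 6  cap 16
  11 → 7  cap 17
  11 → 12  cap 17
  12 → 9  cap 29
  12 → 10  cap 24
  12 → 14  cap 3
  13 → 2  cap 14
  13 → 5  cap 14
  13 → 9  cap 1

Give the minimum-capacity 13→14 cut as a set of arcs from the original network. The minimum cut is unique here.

augment #1: 13→2→14 push 11
augment #2: 13→5→11→6→14 push 5
augment #3: 13→9→1→12→14 push 1
augment #4: 13→2→9→1→12→14 push 2
augment #5: 13→2→9→0→8→4→6→14 push 1
max flow = 20; residual-reachable set from 13 gives S-side
cut edges (S→T): {(5,11), (13,2), (13,9)} total cap 20

Min-cut arcs: {(5,11), (13,2), (13,9)} (total capacity 20)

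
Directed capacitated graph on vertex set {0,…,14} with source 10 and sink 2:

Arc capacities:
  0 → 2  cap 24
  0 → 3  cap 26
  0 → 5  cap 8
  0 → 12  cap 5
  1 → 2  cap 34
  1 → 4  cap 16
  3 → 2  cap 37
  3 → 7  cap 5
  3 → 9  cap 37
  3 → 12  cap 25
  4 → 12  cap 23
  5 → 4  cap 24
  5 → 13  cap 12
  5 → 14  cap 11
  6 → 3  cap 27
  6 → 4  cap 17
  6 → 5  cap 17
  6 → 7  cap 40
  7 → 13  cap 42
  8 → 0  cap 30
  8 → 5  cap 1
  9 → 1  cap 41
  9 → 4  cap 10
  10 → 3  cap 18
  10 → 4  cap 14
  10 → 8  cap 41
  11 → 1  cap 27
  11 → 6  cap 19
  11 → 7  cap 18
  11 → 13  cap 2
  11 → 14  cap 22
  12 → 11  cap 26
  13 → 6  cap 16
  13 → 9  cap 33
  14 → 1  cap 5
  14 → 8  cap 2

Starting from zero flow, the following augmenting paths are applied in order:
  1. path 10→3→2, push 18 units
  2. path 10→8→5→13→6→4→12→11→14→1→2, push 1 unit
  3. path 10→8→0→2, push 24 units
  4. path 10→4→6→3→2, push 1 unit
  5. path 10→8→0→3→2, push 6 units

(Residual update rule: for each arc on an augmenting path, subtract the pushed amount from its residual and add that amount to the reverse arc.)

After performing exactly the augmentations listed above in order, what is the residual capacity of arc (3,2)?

after path 1 (10→3→2, push 18): res(3,2)=19
after path 2 (10→8→5→13→6→4→12→11→14→1→2, push 1): res(3,2)=19
after path 3 (10→8→0→2, push 24): res(3,2)=19
after path 4 (10→4→6→3→2, push 1): res(3,2)=18
after path 5 (10→8→0→3→2, push 6): res(3,2)=12

Residual capacity of (3,2): 12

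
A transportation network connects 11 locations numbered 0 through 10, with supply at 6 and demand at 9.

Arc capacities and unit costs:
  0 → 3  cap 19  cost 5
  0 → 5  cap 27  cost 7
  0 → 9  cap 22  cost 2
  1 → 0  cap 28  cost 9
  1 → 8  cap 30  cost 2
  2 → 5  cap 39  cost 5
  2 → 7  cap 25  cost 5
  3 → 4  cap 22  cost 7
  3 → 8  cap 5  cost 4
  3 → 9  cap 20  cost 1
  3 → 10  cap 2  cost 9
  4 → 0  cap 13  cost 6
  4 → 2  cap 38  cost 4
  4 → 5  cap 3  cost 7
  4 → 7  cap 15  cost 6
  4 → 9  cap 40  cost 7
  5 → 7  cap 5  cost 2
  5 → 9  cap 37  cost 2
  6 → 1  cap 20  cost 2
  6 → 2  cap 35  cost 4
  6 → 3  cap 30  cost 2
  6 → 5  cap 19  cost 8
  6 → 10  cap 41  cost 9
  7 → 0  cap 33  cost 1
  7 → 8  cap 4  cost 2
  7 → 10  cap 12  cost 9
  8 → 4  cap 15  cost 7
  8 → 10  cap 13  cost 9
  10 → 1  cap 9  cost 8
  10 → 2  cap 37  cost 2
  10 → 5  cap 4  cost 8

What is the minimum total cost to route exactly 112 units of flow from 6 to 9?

shortest-cost path #1: 6→3→9 push 20 @ unit cost 3 (adds 60)
shortest-cost path #2: 6→5→9 push 19 @ unit cost 10 (adds 190)
shortest-cost path #3: 6→2→5→9 push 18 @ unit cost 11 (adds 198)
shortest-cost path #4: 6→2→7→0→9 push 17 @ unit cost 12 (adds 204)
shortest-cost path #5: 6→1→0→9 push 5 @ unit cost 13 (adds 65)
shortest-cost path #6: 6→3→4→9 push 10 @ unit cost 16 (adds 160)
shortest-cost path #7: 6→1→8→4→9 push 15 @ unit cost 18 (adds 270)
shortest-cost path #8: 6→10→2→7→0→3→4→9 push 8 @ unit cost 36 (adds 288)
total cost = 1435

Minimum cost for 112 units: 1435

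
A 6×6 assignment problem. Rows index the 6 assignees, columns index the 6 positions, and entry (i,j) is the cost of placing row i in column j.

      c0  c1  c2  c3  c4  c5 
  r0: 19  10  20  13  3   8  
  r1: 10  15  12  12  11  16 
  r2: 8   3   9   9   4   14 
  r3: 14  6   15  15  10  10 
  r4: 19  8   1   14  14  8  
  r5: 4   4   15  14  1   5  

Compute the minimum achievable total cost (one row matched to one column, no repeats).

Minimum assignment cost: 33

optimal assignment: row0→col4 (cost 3), row1→col3 (cost 12), row2→col1 (cost 3), row3→col5 (cost 10), row4→col2 (cost 1), row5→col0 (cost 4)
total = 3 + 12 + 3 + 10 + 1 + 4 = 33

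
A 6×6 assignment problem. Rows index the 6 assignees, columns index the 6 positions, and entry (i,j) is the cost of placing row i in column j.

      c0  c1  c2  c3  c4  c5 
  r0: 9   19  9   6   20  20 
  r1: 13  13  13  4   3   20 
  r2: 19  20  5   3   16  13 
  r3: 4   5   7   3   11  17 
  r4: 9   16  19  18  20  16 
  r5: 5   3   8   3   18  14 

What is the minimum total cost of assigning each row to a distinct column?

optimal assignment: row0→col3 (cost 6), row1→col4 (cost 3), row2→col2 (cost 5), row3→col0 (cost 4), row4→col5 (cost 16), row5→col1 (cost 3)
total = 6 + 3 + 5 + 4 + 16 + 3 = 37

Minimum assignment cost: 37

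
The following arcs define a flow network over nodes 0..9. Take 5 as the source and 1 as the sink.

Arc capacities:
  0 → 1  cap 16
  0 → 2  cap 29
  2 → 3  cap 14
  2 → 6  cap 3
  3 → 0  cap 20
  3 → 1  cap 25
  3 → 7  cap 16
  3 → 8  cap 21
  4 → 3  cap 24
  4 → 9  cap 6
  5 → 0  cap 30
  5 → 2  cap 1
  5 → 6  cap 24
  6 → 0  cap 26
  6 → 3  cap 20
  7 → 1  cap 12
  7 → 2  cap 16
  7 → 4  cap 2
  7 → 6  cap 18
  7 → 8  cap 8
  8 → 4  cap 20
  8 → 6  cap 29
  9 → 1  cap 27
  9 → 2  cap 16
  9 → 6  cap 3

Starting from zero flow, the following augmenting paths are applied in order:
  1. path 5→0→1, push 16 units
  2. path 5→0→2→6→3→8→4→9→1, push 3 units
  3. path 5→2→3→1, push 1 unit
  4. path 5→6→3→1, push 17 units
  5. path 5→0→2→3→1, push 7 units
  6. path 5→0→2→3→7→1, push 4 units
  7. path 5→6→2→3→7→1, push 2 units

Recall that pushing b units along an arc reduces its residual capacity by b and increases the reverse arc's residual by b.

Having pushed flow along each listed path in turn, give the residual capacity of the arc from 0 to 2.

after path 1 (5→0→1, push 16): res(0,2)=29
after path 2 (5→0→2→6→3→8→4→9→1, push 3): res(0,2)=26
after path 3 (5→2→3→1, push 1): res(0,2)=26
after path 4 (5→6→3→1, push 17): res(0,2)=26
after path 5 (5→0→2→3→1, push 7): res(0,2)=19
after path 6 (5→0→2→3→7→1, push 4): res(0,2)=15
after path 7 (5→6→2→3→7→1, push 2): res(0,2)=15

Residual capacity of (0,2): 15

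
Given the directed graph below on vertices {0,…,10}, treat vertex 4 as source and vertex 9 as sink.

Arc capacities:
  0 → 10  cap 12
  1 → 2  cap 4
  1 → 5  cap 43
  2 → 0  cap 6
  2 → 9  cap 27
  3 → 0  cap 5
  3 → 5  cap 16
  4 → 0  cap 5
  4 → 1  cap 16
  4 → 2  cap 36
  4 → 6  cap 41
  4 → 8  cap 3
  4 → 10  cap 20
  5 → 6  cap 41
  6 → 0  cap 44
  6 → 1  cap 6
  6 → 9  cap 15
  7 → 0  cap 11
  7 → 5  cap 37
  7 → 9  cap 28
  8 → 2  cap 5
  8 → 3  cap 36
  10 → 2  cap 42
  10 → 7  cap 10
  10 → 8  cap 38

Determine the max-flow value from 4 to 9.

Maximum flow value: 52

augment #1: 4→2→9 bottleneck 27, total now 27
augment #2: 4→6→9 bottleneck 15, total now 42
augment #3: 4→10→7→9 bottleneck 10, total now 52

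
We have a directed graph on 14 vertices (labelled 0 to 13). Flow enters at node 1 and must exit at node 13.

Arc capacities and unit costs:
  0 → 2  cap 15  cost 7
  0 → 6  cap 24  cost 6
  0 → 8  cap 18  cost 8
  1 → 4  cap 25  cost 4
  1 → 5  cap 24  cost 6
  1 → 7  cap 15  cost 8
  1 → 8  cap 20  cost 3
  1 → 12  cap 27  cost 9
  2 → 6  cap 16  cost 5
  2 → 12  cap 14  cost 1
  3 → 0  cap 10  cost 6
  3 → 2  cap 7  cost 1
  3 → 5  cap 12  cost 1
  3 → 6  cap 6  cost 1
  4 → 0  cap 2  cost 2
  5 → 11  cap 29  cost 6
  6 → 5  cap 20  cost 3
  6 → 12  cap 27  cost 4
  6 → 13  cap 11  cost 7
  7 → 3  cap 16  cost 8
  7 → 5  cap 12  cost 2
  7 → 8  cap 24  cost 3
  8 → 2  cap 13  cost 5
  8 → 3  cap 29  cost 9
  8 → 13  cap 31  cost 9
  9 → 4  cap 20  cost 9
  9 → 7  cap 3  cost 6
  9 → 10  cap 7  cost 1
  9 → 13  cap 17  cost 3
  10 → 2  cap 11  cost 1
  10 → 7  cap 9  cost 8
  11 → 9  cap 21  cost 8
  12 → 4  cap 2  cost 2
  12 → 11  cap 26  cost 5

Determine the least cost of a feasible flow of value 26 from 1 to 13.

shortest-cost path #1: 1→8→13 push 20 @ unit cost 12 (adds 240)
shortest-cost path #2: 1→4→0→6→13 push 2 @ unit cost 19 (adds 38)
shortest-cost path #3: 1→7→8→13 push 4 @ unit cost 20 (adds 80)
total cost = 358

Minimum cost for 26 units: 358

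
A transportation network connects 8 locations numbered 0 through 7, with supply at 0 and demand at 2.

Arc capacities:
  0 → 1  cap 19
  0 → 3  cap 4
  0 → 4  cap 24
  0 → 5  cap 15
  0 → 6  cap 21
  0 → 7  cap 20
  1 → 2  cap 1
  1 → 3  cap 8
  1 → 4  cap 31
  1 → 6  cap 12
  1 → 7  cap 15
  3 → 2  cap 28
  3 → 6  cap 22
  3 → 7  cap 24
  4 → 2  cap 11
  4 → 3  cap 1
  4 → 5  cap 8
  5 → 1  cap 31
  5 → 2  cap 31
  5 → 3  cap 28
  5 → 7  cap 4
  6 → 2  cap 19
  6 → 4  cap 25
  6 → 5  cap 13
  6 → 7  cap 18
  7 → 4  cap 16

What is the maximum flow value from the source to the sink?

Maximum flow value: 79

augment #1: 0→1→2 bottleneck 1, total now 1
augment #2: 0→3→2 bottleneck 4, total now 5
augment #3: 0→4→2 bottleneck 11, total now 16
augment #4: 0→5→2 bottleneck 15, total now 31
augment #5: 0→6→2 bottleneck 19, total now 50
augment #6: 0→1→3→2 bottleneck 8, total now 58
augment #7: 0→4→3→2 bottleneck 1, total now 59
augment #8: 0→4→5→2 bottleneck 8, total now 67
augment #9: 0→6→5→2 bottleneck 2, total now 69
augment #10: 0→1→6→5→2 bottleneck 6, total now 75
augment #11: 0→1→6→5→3→2 bottleneck 4, total now 79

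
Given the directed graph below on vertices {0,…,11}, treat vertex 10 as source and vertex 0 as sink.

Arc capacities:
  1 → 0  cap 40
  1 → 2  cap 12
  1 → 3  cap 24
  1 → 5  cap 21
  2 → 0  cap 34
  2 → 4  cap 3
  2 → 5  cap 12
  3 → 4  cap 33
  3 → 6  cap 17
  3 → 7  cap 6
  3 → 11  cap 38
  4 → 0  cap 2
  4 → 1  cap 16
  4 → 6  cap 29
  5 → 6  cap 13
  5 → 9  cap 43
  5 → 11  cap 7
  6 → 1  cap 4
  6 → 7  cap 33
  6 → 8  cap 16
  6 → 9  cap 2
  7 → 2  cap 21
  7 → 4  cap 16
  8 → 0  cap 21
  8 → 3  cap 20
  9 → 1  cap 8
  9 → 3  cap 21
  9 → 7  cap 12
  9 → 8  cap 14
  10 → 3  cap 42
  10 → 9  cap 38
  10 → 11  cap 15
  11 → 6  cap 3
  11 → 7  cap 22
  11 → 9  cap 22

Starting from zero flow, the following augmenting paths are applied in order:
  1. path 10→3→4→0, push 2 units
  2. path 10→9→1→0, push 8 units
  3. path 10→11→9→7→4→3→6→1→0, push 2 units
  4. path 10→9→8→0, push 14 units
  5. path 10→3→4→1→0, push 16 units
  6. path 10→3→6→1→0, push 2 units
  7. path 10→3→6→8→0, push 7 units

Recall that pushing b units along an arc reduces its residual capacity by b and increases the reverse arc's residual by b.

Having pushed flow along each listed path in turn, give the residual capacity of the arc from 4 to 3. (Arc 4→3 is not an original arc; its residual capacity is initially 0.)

after path 1 (10→3→4→0, push 2): res(4,3)=2
after path 2 (10→9→1→0, push 8): res(4,3)=2
after path 3 (10→11→9→7→4→3→6→1→0, push 2): res(4,3)=0
after path 4 (10→9→8→0, push 14): res(4,3)=0
after path 5 (10→3→4→1→0, push 16): res(4,3)=16
after path 6 (10→3→6→1→0, push 2): res(4,3)=16
after path 7 (10→3→6→8→0, push 7): res(4,3)=16

Residual capacity of (4,3): 16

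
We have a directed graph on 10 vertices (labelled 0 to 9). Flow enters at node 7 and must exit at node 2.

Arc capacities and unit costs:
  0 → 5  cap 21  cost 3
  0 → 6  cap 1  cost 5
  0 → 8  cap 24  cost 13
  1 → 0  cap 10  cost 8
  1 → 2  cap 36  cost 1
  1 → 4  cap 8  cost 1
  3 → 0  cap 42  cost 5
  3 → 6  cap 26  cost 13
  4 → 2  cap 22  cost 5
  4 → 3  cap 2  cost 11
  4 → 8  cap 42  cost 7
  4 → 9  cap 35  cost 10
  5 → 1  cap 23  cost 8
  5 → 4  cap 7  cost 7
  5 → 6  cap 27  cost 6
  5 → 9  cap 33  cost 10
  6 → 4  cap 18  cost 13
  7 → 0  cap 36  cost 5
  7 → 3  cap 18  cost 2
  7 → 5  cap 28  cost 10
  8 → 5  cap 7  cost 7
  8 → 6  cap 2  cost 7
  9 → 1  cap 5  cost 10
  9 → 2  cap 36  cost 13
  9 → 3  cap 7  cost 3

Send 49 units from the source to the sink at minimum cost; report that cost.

Minimum cost for 49 units: 1161

shortest-cost path #1: 7→0→5→1→2 push 21 @ unit cost 17 (adds 357)
shortest-cost path #2: 7→5→1→2 push 2 @ unit cost 19 (adds 38)
shortest-cost path #3: 7→5→4→2 push 7 @ unit cost 22 (adds 154)
shortest-cost path #4: 7→0→6→4→2 push 1 @ unit cost 28 (adds 28)
shortest-cost path #5: 7→5→9→1→2 push 5 @ unit cost 31 (adds 155)
shortest-cost path #6: 7→5→9→2 push 13 @ unit cost 33 (adds 429)
total cost = 1161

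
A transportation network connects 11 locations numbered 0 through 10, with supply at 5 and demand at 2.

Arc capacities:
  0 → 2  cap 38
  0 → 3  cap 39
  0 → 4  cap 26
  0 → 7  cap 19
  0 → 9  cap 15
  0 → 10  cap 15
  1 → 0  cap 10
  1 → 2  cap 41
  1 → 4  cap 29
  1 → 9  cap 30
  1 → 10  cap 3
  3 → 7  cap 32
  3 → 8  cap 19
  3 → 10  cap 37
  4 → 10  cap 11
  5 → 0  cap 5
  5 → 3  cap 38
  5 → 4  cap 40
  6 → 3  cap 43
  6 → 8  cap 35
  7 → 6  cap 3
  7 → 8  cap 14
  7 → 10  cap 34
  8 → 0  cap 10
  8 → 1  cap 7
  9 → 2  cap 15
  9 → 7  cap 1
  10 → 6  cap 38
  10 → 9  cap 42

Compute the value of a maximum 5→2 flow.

augment #1: 5→0→2 bottleneck 5, total now 5
augment #2: 5→3→8→0→2 bottleneck 10, total now 15
augment #3: 5→3→8→1→2 bottleneck 7, total now 22
augment #4: 5→3→10→9→2 bottleneck 15, total now 37

Maximum flow value: 37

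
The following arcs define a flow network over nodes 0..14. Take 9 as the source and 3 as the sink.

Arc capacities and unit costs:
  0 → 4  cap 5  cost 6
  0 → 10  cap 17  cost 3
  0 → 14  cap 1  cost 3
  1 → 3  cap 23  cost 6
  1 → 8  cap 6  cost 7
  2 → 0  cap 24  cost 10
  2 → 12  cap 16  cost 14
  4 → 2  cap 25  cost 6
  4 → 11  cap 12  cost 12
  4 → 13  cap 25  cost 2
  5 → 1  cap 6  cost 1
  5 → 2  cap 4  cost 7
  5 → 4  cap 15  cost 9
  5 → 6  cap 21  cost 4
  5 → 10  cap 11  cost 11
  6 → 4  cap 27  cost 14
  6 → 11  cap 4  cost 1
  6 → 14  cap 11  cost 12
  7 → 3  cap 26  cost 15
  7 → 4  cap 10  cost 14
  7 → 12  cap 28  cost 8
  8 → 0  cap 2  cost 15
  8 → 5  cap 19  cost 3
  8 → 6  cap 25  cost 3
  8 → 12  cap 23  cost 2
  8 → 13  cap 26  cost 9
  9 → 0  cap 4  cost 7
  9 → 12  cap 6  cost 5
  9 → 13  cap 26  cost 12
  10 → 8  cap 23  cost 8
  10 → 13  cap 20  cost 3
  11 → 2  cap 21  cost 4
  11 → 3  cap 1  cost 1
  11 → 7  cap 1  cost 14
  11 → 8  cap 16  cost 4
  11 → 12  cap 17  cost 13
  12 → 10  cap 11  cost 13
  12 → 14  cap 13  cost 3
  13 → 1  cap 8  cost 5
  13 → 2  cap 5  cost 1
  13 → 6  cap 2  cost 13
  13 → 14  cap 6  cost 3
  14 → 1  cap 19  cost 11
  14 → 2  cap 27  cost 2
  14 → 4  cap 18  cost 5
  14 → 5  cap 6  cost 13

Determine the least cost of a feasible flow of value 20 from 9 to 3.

Minimum cost for 20 units: 504

shortest-cost path #1: 9→13→1→3 push 8 @ unit cost 23 (adds 184)
shortest-cost path #2: 9→0→10→8→6→11→3 push 1 @ unit cost 23 (adds 23)
shortest-cost path #3: 9→12→14→1→3 push 6 @ unit cost 25 (adds 150)
shortest-cost path #4: 9→0→14→1→3 push 1 @ unit cost 27 (adds 27)
shortest-cost path #5: 9→0→10→8→5→1→3 push 2 @ unit cost 28 (adds 56)
shortest-cost path #6: 9→13→14→1→3 push 2 @ unit cost 32 (adds 64)
total cost = 504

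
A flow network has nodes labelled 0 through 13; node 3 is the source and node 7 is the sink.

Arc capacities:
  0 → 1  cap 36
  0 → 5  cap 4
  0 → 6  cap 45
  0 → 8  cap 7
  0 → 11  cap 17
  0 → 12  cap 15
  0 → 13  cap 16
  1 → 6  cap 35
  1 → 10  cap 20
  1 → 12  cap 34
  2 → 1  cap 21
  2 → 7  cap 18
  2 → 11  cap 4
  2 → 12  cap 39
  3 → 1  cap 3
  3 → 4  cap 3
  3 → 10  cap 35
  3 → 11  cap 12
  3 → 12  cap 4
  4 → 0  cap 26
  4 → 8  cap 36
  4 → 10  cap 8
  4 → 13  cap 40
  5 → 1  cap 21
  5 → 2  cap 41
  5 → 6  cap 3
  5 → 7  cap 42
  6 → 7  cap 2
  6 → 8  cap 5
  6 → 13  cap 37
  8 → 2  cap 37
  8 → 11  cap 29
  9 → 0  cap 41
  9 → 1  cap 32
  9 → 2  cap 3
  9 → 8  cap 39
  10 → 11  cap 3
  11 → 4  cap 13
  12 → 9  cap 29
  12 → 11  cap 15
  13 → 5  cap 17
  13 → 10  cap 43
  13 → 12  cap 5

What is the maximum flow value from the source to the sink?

Maximum flow value: 23

augment #1: 3→1→6→7 bottleneck 2, total now 2
augment #2: 3→4→0→5→7 bottleneck 3, total now 5
augment #3: 3→12→9→2→7 bottleneck 3, total now 8
augment #4: 3→1→6→8→2→7 bottleneck 1, total now 9
augment #5: 3→11→4→0→5→7 bottleneck 1, total now 10
augment #6: 3→11→4→8→2→7 bottleneck 11, total now 21
augment #7: 3→12→9→8→2→7 bottleneck 1, total now 22
augment #8: 3→10→11→4→8→2→7 bottleneck 1, total now 23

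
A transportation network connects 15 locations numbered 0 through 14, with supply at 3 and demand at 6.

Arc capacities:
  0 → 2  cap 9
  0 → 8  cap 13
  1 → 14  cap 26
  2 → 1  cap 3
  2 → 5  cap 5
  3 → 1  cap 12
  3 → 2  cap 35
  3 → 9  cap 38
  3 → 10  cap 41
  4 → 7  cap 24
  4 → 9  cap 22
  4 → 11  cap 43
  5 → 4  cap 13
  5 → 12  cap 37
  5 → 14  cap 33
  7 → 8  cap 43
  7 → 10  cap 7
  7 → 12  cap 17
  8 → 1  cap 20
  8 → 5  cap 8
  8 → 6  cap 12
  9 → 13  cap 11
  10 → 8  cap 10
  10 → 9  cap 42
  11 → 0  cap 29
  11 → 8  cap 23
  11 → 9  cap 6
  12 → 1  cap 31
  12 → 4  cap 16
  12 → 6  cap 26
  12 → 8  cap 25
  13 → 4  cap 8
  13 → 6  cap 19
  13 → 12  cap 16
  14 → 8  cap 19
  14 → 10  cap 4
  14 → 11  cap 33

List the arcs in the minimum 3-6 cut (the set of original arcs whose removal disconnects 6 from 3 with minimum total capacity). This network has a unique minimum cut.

Min-cut arcs: {(2,5), (8,5), (8,6), (9,13)} (total capacity 36)

augment #1: 3→9→13→6 push 11
augment #2: 3→10→8→6 push 10
augment #3: 3→1→14→8→6 push 2
augment #4: 3→2→5→12→6 push 5
augment #5: 3→1→14→8→5→12→6 push 8
max flow = 36; residual-reachable set from 3 gives S-side
cut edges (S→T): {(2,5), (8,5), (8,6), (9,13)} total cap 36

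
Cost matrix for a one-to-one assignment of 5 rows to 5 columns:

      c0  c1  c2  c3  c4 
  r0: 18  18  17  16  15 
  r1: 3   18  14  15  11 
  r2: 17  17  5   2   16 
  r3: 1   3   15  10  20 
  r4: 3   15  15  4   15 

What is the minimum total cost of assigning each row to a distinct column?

optimal assignment: row0→col4 (cost 15), row1→col0 (cost 3), row2→col2 (cost 5), row3→col1 (cost 3), row4→col3 (cost 4)
total = 15 + 3 + 5 + 3 + 4 = 30

Minimum assignment cost: 30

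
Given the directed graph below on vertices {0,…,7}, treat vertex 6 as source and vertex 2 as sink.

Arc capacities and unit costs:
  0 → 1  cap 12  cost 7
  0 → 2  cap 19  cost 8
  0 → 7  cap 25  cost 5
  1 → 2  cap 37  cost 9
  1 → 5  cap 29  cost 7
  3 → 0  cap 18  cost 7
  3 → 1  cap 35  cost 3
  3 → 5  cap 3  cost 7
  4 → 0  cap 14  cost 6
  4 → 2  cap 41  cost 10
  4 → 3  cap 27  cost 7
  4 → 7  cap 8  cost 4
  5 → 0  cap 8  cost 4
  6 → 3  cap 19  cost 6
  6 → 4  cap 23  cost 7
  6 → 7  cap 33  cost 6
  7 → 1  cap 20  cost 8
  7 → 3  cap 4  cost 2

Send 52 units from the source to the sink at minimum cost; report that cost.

shortest-cost path #1: 6→4→2 push 23 @ unit cost 17 (adds 391)
shortest-cost path #2: 6→3→1→2 push 19 @ unit cost 18 (adds 342)
shortest-cost path #3: 6→7→3→1→2 push 4 @ unit cost 20 (adds 80)
shortest-cost path #4: 6→7→1→2 push 6 @ unit cost 23 (adds 138)
total cost = 951

Minimum cost for 52 units: 951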